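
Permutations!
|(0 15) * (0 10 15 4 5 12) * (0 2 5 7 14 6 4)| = |(2 5 12)(4 7 14 6)(10 15)| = 12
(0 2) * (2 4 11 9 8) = [4, 1, 0, 3, 11, 5, 6, 7, 2, 8, 10, 9] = (0 4 11 9 8 2)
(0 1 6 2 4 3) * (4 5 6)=(0 1 4 3)(2 5 6)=[1, 4, 5, 0, 3, 6, 2]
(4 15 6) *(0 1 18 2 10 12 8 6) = (0 1 18 2 10 12 8 6 4 15) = [1, 18, 10, 3, 15, 5, 4, 7, 6, 9, 12, 11, 8, 13, 14, 0, 16, 17, 2]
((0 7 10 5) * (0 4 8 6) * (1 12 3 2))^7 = (1 2 3 12)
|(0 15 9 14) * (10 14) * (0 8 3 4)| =8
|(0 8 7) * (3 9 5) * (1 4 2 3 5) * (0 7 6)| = 15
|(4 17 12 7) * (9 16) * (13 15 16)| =4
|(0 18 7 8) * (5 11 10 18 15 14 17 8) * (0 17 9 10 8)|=|(0 15 14 9 10 18 7 5 11 8 17)|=11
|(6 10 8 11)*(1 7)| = |(1 7)(6 10 8 11)| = 4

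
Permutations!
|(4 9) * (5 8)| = 2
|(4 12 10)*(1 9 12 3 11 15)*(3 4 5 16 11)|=|(1 9 12 10 5 16 11 15)|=8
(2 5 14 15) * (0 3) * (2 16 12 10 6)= (0 3)(2 5 14 15 16 12 10 6)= [3, 1, 5, 0, 4, 14, 2, 7, 8, 9, 6, 11, 10, 13, 15, 16, 12]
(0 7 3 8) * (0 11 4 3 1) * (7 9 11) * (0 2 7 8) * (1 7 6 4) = (0 9 11 1 2 6 4 3) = [9, 2, 6, 0, 3, 5, 4, 7, 8, 11, 10, 1]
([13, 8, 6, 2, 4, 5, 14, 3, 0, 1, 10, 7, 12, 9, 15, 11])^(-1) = [8, 9, 3, 7, 4, 5, 2, 11, 1, 13, 10, 15, 12, 0, 6, 14]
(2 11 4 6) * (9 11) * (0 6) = [6, 1, 9, 3, 0, 5, 2, 7, 8, 11, 10, 4] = (0 6 2 9 11 4)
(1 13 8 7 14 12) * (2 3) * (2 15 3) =(1 13 8 7 14 12)(3 15) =[0, 13, 2, 15, 4, 5, 6, 14, 7, 9, 10, 11, 1, 8, 12, 3]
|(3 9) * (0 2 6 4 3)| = 6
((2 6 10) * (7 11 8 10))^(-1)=((2 6 7 11 8 10))^(-1)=(2 10 8 11 7 6)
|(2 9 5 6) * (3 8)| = 4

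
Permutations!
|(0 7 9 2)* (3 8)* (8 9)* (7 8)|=|(0 8 3 9 2)|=5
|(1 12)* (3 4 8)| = 6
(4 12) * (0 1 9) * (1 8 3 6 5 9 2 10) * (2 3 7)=(0 8 7 2 10 1 3 6 5 9)(4 12)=[8, 3, 10, 6, 12, 9, 5, 2, 7, 0, 1, 11, 4]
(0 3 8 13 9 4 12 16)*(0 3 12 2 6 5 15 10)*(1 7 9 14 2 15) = (0 12 16 3 8 13 14 2 6 5 1 7 9 4 15 10) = [12, 7, 6, 8, 15, 1, 5, 9, 13, 4, 0, 11, 16, 14, 2, 10, 3]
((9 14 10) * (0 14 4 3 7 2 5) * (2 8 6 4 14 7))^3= ((0 7 8 6 4 3 2 5)(9 14 10))^3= (14)(0 6 2 7 4 5 8 3)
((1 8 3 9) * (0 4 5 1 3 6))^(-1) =(0 6 8 1 5 4)(3 9)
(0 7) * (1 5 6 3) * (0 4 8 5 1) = (0 7 4 8 5 6 3) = [7, 1, 2, 0, 8, 6, 3, 4, 5]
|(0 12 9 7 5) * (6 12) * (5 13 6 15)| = |(0 15 5)(6 12 9 7 13)| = 15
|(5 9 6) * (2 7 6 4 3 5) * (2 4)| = 7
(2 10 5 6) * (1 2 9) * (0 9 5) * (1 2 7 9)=(0 1 7 9 2 10)(5 6)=[1, 7, 10, 3, 4, 6, 5, 9, 8, 2, 0]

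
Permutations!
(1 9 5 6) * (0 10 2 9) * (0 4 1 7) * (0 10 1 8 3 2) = (0 1 4 8 3 2 9 5 6 7 10) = [1, 4, 9, 2, 8, 6, 7, 10, 3, 5, 0]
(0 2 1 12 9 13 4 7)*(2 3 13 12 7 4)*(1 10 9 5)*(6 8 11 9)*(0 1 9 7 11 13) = (0 3)(1 11 7)(2 10 6 8 13)(5 9 12) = [3, 11, 10, 0, 4, 9, 8, 1, 13, 12, 6, 7, 5, 2]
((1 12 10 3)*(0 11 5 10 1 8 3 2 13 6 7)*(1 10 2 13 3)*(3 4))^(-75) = (0 2 8 10 7 5 3 12 6 11 4 1 13)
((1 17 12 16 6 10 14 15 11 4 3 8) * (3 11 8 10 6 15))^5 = ((1 17 12 16 15 8)(3 10 14)(4 11))^5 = (1 8 15 16 12 17)(3 14 10)(4 11)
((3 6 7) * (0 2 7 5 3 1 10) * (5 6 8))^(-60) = (10)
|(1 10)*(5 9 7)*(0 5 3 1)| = 7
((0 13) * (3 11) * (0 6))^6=((0 13 6)(3 11))^6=(13)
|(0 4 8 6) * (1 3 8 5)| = |(0 4 5 1 3 8 6)| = 7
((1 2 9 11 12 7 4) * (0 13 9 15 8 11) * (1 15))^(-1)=(0 9 13)(1 2)(4 7 12 11 8 15)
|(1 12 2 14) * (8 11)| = 4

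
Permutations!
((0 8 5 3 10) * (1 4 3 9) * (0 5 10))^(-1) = (0 3 4 1 9 5 10 8)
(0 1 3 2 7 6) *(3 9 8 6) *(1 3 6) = (0 3 2 7 6)(1 9 8) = [3, 9, 7, 2, 4, 5, 0, 6, 1, 8]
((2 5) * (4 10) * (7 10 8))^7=((2 5)(4 8 7 10))^7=(2 5)(4 10 7 8)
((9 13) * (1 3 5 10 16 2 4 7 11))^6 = ((1 3 5 10 16 2 4 7 11)(9 13))^6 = (1 4 10)(2 5 11)(3 7 16)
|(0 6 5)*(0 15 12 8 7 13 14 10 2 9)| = 12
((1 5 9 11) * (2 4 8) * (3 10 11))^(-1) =(1 11 10 3 9 5)(2 8 4) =((1 5 9 3 10 11)(2 4 8))^(-1)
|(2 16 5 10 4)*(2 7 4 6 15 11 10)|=|(2 16 5)(4 7)(6 15 11 10)|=12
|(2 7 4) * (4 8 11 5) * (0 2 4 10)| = |(0 2 7 8 11 5 10)| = 7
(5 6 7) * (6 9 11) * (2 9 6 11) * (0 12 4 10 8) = [12, 1, 9, 3, 10, 6, 7, 5, 0, 2, 8, 11, 4] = (0 12 4 10 8)(2 9)(5 6 7)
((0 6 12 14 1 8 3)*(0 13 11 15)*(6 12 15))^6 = (0 13 14 6 8)(1 15 3 12 11)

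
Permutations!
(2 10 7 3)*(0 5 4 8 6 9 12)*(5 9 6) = (0 9 12)(2 10 7 3)(4 8 5) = [9, 1, 10, 2, 8, 4, 6, 3, 5, 12, 7, 11, 0]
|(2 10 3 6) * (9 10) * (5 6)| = |(2 9 10 3 5 6)| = 6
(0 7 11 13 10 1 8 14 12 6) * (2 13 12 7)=(0 2 13 10 1 8 14 7 11 12 6)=[2, 8, 13, 3, 4, 5, 0, 11, 14, 9, 1, 12, 6, 10, 7]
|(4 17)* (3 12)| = |(3 12)(4 17)| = 2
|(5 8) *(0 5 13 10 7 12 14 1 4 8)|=|(0 5)(1 4 8 13 10 7 12 14)|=8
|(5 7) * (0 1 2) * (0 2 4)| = 6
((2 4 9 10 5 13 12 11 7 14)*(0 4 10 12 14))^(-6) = ((0 4 9 12 11 7)(2 10 5 13 14))^(-6) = (2 14 13 5 10)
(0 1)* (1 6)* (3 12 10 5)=(0 6 1)(3 12 10 5)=[6, 0, 2, 12, 4, 3, 1, 7, 8, 9, 5, 11, 10]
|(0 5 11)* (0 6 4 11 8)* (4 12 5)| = 7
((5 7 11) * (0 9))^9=(11)(0 9)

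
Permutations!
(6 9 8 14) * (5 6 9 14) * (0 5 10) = (0 5 6 14 9 8 10) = [5, 1, 2, 3, 4, 6, 14, 7, 10, 8, 0, 11, 12, 13, 9]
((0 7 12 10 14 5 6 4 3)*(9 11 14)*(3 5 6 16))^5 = ((0 7 12 10 9 11 14 6 4 5 16 3))^5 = (0 11 16 10 4 7 14 3 9 5 12 6)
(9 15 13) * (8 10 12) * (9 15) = (8 10 12)(13 15) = [0, 1, 2, 3, 4, 5, 6, 7, 10, 9, 12, 11, 8, 15, 14, 13]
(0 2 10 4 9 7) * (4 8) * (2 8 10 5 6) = [8, 1, 5, 3, 9, 6, 2, 0, 4, 7, 10] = (10)(0 8 4 9 7)(2 5 6)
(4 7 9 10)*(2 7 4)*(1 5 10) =(1 5 10 2 7 9) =[0, 5, 7, 3, 4, 10, 6, 9, 8, 1, 2]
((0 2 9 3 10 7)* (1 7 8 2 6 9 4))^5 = (0 8)(1 3)(2 6)(4 9)(7 10)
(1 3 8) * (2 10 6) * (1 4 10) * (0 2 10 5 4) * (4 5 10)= (0 2 1 3 8)(4 10 6)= [2, 3, 1, 8, 10, 5, 4, 7, 0, 9, 6]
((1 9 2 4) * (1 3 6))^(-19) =(1 6 3 4 2 9)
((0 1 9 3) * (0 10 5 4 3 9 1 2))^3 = (0 2)(3 4 5 10)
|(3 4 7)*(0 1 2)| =|(0 1 2)(3 4 7)| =3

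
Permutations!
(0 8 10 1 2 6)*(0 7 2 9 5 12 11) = (0 8 10 1 9 5 12 11)(2 6 7) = [8, 9, 6, 3, 4, 12, 7, 2, 10, 5, 1, 0, 11]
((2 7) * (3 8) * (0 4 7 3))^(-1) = ((0 4 7 2 3 8))^(-1) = (0 8 3 2 7 4)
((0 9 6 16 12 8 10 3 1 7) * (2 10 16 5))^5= (0 10 9 3 6 1 5 7 2)(8 12 16)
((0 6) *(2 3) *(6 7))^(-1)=((0 7 6)(2 3))^(-1)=(0 6 7)(2 3)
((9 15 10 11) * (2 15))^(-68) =((2 15 10 11 9))^(-68) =(2 10 9 15 11)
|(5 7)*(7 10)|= |(5 10 7)|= 3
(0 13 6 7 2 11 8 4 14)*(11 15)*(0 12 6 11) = (0 13 11 8 4 14 12 6 7 2 15) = [13, 1, 15, 3, 14, 5, 7, 2, 4, 9, 10, 8, 6, 11, 12, 0]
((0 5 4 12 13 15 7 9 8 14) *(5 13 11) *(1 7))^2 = (0 15 7 8)(1 9 14 13)(4 11)(5 12)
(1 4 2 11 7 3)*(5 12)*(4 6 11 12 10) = (1 6 11 7 3)(2 12 5 10 4) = [0, 6, 12, 1, 2, 10, 11, 3, 8, 9, 4, 7, 5]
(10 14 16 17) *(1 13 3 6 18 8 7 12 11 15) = (1 13 3 6 18 8 7 12 11 15)(10 14 16 17) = [0, 13, 2, 6, 4, 5, 18, 12, 7, 9, 14, 15, 11, 3, 16, 1, 17, 10, 8]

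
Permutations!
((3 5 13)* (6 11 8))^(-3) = (13) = ((3 5 13)(6 11 8))^(-3)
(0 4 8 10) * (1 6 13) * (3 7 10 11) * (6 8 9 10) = (0 4 9 10)(1 8 11 3 7 6 13) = [4, 8, 2, 7, 9, 5, 13, 6, 11, 10, 0, 3, 12, 1]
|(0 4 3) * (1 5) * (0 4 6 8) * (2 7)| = 6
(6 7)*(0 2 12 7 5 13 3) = (0 2 12 7 6 5 13 3) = [2, 1, 12, 0, 4, 13, 5, 6, 8, 9, 10, 11, 7, 3]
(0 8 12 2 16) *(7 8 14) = [14, 1, 16, 3, 4, 5, 6, 8, 12, 9, 10, 11, 2, 13, 7, 15, 0] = (0 14 7 8 12 2 16)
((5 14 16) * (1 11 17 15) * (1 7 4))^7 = (1 11 17 15 7 4)(5 14 16)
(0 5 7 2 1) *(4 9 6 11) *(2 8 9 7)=[5, 0, 1, 3, 7, 2, 11, 8, 9, 6, 10, 4]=(0 5 2 1)(4 7 8 9 6 11)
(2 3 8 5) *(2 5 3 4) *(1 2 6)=[0, 2, 4, 8, 6, 5, 1, 7, 3]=(1 2 4 6)(3 8)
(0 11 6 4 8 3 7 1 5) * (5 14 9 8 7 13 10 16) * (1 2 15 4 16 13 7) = (0 11 6 16 5)(1 14 9 8 3 7 2 15 4)(10 13) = [11, 14, 15, 7, 1, 0, 16, 2, 3, 8, 13, 6, 12, 10, 9, 4, 5]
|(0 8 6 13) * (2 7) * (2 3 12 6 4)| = 9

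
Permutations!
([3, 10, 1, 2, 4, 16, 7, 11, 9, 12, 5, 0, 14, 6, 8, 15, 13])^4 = [10, 13, 16, 5, 4, 7, 3, 2, 8, 9, 6, 1, 12, 0, 14, 15, 11]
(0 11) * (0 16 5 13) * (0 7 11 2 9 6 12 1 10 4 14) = (0 2 9 6 12 1 10 4 14)(5 13 7 11 16) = [2, 10, 9, 3, 14, 13, 12, 11, 8, 6, 4, 16, 1, 7, 0, 15, 5]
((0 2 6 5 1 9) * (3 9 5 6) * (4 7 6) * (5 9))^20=((0 2 3 5 1 9)(4 7 6))^20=(0 3 1)(2 5 9)(4 6 7)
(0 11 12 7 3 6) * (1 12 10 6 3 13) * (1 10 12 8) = (0 11 12 7 13 10 6)(1 8) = [11, 8, 2, 3, 4, 5, 0, 13, 1, 9, 6, 12, 7, 10]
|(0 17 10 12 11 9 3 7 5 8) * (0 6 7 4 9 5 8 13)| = 21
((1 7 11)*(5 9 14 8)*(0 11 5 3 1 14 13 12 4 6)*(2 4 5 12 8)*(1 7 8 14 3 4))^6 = ((0 11 3 7 12 5 9 13 14 2 1 8 4 6))^6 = (0 9 4 12 1 3 14)(2 11 13 6 5 8 7)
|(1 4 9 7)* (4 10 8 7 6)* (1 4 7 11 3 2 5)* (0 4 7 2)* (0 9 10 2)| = |(0 4 10 8 11 3 9 6)(1 2 5)| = 24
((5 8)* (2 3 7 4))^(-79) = ((2 3 7 4)(5 8))^(-79) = (2 3 7 4)(5 8)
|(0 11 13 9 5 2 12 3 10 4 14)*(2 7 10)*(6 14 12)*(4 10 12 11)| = 12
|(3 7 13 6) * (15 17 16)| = 12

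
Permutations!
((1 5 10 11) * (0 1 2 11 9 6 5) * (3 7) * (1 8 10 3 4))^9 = (0 1 4 7 3 5 6 9 10 8)(2 11)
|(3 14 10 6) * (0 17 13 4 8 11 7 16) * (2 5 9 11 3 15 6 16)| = |(0 17 13 4 8 3 14 10 16)(2 5 9 11 7)(6 15)| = 90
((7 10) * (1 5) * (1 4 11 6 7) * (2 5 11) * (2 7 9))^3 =(1 9 4)(2 7 11)(5 10 6)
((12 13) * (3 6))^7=((3 6)(12 13))^7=(3 6)(12 13)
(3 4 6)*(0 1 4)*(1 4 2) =(0 4 6 3)(1 2) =[4, 2, 1, 0, 6, 5, 3]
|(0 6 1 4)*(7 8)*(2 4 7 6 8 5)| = |(0 8 6 1 7 5 2 4)| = 8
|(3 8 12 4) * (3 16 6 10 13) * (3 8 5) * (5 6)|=|(3 6 10 13 8 12 4 16 5)|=9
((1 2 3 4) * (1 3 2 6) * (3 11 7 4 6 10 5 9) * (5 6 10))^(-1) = ((1 5 9 3 10 6)(4 11 7))^(-1) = (1 6 10 3 9 5)(4 7 11)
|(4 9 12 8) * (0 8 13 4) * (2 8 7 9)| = 8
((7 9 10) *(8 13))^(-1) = (7 10 9)(8 13)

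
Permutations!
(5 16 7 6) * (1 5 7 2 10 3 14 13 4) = (1 5 16 2 10 3 14 13 4)(6 7) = [0, 5, 10, 14, 1, 16, 7, 6, 8, 9, 3, 11, 12, 4, 13, 15, 2]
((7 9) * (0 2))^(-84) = (9)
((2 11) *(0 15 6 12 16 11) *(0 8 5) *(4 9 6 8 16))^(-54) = (16)(0 8)(4 6)(5 15)(9 12)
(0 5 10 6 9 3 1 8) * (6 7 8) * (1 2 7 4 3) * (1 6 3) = [5, 3, 7, 2, 1, 10, 9, 8, 0, 6, 4] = (0 5 10 4 1 3 2 7 8)(6 9)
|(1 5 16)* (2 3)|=6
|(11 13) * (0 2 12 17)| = 4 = |(0 2 12 17)(11 13)|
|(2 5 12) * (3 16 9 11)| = 12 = |(2 5 12)(3 16 9 11)|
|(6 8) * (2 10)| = |(2 10)(6 8)| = 2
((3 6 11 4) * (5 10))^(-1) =((3 6 11 4)(5 10))^(-1) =(3 4 11 6)(5 10)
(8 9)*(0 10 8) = [10, 1, 2, 3, 4, 5, 6, 7, 9, 0, 8] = (0 10 8 9)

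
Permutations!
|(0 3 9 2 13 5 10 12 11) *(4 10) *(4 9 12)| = 4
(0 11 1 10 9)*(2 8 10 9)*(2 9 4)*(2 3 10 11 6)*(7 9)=(0 6 2 8 11 1 4 3 10 7 9)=[6, 4, 8, 10, 3, 5, 2, 9, 11, 0, 7, 1]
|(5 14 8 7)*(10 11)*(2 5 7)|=4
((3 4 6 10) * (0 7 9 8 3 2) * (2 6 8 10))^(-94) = ((0 7 9 10 6 2)(3 4 8))^(-94) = (0 9 6)(2 7 10)(3 8 4)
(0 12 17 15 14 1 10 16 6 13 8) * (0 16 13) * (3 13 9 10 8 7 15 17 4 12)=[3, 8, 2, 13, 12, 5, 0, 15, 16, 10, 9, 11, 4, 7, 1, 14, 6, 17]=(17)(0 3 13 7 15 14 1 8 16 6)(4 12)(9 10)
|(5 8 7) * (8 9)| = |(5 9 8 7)| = 4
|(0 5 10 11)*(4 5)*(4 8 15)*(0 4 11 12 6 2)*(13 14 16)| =|(0 8 15 11 4 5 10 12 6 2)(13 14 16)| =30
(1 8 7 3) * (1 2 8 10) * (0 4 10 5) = [4, 5, 8, 2, 10, 0, 6, 3, 7, 9, 1] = (0 4 10 1 5)(2 8 7 3)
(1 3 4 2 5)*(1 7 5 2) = (1 3 4)(5 7) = [0, 3, 2, 4, 1, 7, 6, 5]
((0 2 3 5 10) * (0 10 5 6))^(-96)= ((10)(0 2 3 6))^(-96)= (10)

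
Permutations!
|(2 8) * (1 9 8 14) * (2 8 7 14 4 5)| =|(1 9 7 14)(2 4 5)| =12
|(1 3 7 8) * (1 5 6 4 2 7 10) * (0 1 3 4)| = 8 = |(0 1 4 2 7 8 5 6)(3 10)|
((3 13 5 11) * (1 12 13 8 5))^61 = (1 12 13)(3 8 5 11)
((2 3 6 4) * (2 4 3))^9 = ((3 6))^9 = (3 6)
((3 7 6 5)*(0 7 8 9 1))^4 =(0 3)(1 5)(6 9)(7 8)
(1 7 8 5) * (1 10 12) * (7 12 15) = (1 12)(5 10 15 7 8) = [0, 12, 2, 3, 4, 10, 6, 8, 5, 9, 15, 11, 1, 13, 14, 7]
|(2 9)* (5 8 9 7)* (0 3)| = |(0 3)(2 7 5 8 9)| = 10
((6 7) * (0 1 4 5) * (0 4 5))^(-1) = (0 4 5 1)(6 7)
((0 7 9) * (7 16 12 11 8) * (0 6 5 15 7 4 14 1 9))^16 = ((0 16 12 11 8 4 14 1 9 6 5 15 7))^16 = (0 11 14 6 7 12 4 9 15 16 8 1 5)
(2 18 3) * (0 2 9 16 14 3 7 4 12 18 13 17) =[2, 1, 13, 9, 12, 5, 6, 4, 8, 16, 10, 11, 18, 17, 3, 15, 14, 0, 7] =(0 2 13 17)(3 9 16 14)(4 12 18 7)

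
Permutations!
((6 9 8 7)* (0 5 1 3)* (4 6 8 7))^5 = ((0 5 1 3)(4 6 9 7 8))^5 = (9)(0 5 1 3)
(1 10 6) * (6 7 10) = (1 6)(7 10) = [0, 6, 2, 3, 4, 5, 1, 10, 8, 9, 7]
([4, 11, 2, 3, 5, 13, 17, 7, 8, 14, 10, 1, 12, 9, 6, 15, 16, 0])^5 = [14, 11, 2, 3, 6, 17, 13, 7, 8, 4, 10, 1, 12, 0, 5, 15, 16, 9]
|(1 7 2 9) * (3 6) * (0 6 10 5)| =20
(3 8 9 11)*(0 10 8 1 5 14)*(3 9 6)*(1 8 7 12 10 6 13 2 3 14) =(0 6 14)(1 5)(2 3 8 13)(7 12 10)(9 11) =[6, 5, 3, 8, 4, 1, 14, 12, 13, 11, 7, 9, 10, 2, 0]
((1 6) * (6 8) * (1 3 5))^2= ((1 8 6 3 5))^2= (1 6 5 8 3)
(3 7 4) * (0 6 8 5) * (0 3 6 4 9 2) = [4, 1, 0, 7, 6, 3, 8, 9, 5, 2] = (0 4 6 8 5 3 7 9 2)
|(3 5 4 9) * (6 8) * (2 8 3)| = |(2 8 6 3 5 4 9)| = 7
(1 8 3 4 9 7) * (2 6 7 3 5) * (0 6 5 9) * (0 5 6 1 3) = (0 1 8 9)(2 6 7 3 4 5) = [1, 8, 6, 4, 5, 2, 7, 3, 9, 0]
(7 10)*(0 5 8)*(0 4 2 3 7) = (0 5 8 4 2 3 7 10) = [5, 1, 3, 7, 2, 8, 6, 10, 4, 9, 0]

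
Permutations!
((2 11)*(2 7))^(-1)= (2 7 11)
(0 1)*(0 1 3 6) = (0 3 6) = [3, 1, 2, 6, 4, 5, 0]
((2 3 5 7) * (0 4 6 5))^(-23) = ((0 4 6 5 7 2 3))^(-23) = (0 2 5 4 3 7 6)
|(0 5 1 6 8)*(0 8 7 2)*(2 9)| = 7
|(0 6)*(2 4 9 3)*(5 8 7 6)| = |(0 5 8 7 6)(2 4 9 3)| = 20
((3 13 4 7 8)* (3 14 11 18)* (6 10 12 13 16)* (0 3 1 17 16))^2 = ((0 3)(1 17 16 6 10 12 13 4 7 8 14 11 18))^2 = (1 16 10 13 7 14 18 17 6 12 4 8 11)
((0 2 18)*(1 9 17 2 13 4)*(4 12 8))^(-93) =((0 13 12 8 4 1 9 17 2 18))^(-93) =(0 17 4 13 2 1 12 18 9 8)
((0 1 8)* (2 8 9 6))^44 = ((0 1 9 6 2 8))^44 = (0 9 2)(1 6 8)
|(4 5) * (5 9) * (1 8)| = 6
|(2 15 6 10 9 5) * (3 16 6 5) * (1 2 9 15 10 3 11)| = 21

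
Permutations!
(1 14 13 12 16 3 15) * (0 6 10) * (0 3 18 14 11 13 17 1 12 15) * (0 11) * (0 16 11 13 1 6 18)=(0 18 14 17 6 10 3 13 15 12 11 1 16)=[18, 16, 2, 13, 4, 5, 10, 7, 8, 9, 3, 1, 11, 15, 17, 12, 0, 6, 14]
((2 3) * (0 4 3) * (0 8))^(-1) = ((0 4 3 2 8))^(-1) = (0 8 2 3 4)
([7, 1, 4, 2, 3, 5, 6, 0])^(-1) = (0 7)(2 3 4)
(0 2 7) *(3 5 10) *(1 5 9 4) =(0 2 7)(1 5 10 3 9 4) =[2, 5, 7, 9, 1, 10, 6, 0, 8, 4, 3]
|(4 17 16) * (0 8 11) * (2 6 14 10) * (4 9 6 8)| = 11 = |(0 4 17 16 9 6 14 10 2 8 11)|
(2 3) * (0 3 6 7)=(0 3 2 6 7)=[3, 1, 6, 2, 4, 5, 7, 0]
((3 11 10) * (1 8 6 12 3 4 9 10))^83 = (1 11 3 12 6 8)(4 10 9)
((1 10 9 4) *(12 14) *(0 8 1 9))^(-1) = (0 10 1 8)(4 9)(12 14)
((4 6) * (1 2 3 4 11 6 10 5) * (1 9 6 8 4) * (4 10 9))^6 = (4 5 10 8 11 6 9)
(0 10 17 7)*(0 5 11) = (0 10 17 7 5 11) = [10, 1, 2, 3, 4, 11, 6, 5, 8, 9, 17, 0, 12, 13, 14, 15, 16, 7]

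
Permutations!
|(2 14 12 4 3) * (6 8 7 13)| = |(2 14 12 4 3)(6 8 7 13)| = 20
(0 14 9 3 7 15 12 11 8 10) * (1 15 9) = (0 14 1 15 12 11 8 10)(3 7 9) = [14, 15, 2, 7, 4, 5, 6, 9, 10, 3, 0, 8, 11, 13, 1, 12]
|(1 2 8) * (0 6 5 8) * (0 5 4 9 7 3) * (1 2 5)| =|(0 6 4 9 7 3)(1 5 8 2)| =12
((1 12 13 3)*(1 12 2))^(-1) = ((1 2)(3 12 13))^(-1) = (1 2)(3 13 12)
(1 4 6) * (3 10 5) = [0, 4, 2, 10, 6, 3, 1, 7, 8, 9, 5] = (1 4 6)(3 10 5)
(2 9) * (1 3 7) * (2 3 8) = (1 8 2 9 3 7) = [0, 8, 9, 7, 4, 5, 6, 1, 2, 3]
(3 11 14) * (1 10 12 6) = (1 10 12 6)(3 11 14) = [0, 10, 2, 11, 4, 5, 1, 7, 8, 9, 12, 14, 6, 13, 3]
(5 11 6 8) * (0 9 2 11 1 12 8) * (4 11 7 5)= (0 9 2 7 5 1 12 8 4 11 6)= [9, 12, 7, 3, 11, 1, 0, 5, 4, 2, 10, 6, 8]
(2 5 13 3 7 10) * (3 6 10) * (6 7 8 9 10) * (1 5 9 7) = (1 5 13)(2 9 10)(3 8 7) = [0, 5, 9, 8, 4, 13, 6, 3, 7, 10, 2, 11, 12, 1]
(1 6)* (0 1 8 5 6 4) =[1, 4, 2, 3, 0, 6, 8, 7, 5] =(0 1 4)(5 6 8)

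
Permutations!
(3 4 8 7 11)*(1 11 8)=(1 11 3 4)(7 8)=[0, 11, 2, 4, 1, 5, 6, 8, 7, 9, 10, 3]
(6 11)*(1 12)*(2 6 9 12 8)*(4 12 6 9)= (1 8 2 9 6 11 4 12)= [0, 8, 9, 3, 12, 5, 11, 7, 2, 6, 10, 4, 1]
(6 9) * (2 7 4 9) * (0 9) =(0 9 6 2 7 4) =[9, 1, 7, 3, 0, 5, 2, 4, 8, 6]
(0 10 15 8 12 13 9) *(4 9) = (0 10 15 8 12 13 4 9) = [10, 1, 2, 3, 9, 5, 6, 7, 12, 0, 15, 11, 13, 4, 14, 8]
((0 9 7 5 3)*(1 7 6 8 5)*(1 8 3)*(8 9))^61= (0 9 5 3 7 8 6 1)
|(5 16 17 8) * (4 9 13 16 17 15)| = |(4 9 13 16 15)(5 17 8)| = 15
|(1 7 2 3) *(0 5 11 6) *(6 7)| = 8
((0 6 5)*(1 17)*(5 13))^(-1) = (0 5 13 6)(1 17)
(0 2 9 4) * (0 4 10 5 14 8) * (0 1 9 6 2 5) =(0 5 14 8 1 9 10)(2 6) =[5, 9, 6, 3, 4, 14, 2, 7, 1, 10, 0, 11, 12, 13, 8]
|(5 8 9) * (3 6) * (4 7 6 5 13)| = 8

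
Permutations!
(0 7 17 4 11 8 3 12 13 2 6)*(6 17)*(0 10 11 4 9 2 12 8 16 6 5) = (0 7 5)(2 17 9)(3 8)(6 10 11 16)(12 13) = [7, 1, 17, 8, 4, 0, 10, 5, 3, 2, 11, 16, 13, 12, 14, 15, 6, 9]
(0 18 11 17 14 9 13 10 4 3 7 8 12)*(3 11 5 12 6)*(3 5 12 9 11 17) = (0 18 12)(3 7 8 6 5 9 13 10 4 17 14 11) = [18, 1, 2, 7, 17, 9, 5, 8, 6, 13, 4, 3, 0, 10, 11, 15, 16, 14, 12]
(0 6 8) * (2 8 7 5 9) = [6, 1, 8, 3, 4, 9, 7, 5, 0, 2] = (0 6 7 5 9 2 8)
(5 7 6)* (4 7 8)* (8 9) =(4 7 6 5 9 8) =[0, 1, 2, 3, 7, 9, 5, 6, 4, 8]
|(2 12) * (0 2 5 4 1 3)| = 7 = |(0 2 12 5 4 1 3)|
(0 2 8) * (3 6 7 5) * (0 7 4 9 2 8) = [8, 1, 0, 6, 9, 3, 4, 5, 7, 2] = (0 8 7 5 3 6 4 9 2)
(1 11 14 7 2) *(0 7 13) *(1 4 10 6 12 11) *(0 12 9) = (0 7 2 4 10 6 9)(11 14 13 12) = [7, 1, 4, 3, 10, 5, 9, 2, 8, 0, 6, 14, 11, 12, 13]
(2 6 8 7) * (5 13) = [0, 1, 6, 3, 4, 13, 8, 2, 7, 9, 10, 11, 12, 5] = (2 6 8 7)(5 13)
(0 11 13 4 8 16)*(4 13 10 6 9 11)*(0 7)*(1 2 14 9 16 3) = (0 4 8 3 1 2 14 9 11 10 6 16 7) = [4, 2, 14, 1, 8, 5, 16, 0, 3, 11, 6, 10, 12, 13, 9, 15, 7]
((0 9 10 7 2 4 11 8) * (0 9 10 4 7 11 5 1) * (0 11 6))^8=(0 6 10)(1 8 4)(5 11 9)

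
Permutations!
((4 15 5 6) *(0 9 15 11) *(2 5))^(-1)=(0 11 4 6 5 2 15 9)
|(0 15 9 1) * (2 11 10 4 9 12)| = 9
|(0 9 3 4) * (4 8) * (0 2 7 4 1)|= 15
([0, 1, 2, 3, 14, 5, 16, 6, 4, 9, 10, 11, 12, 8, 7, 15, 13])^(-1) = [0, 1, 2, 3, 8, 5, 7, 14, 13, 9, 10, 11, 12, 16, 4, 15, 6]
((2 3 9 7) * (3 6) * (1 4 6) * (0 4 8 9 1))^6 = (0 9 3)(1 4 7)(2 8 6)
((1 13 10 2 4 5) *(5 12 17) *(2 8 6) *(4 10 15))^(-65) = (1 17 4 13 5 12 15)(2 6 8 10) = ((1 13 15 4 12 17 5)(2 10 8 6))^(-65)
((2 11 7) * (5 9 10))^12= ((2 11 7)(5 9 10))^12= (11)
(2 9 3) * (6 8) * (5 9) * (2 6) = [0, 1, 5, 6, 4, 9, 8, 7, 2, 3] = (2 5 9 3 6 8)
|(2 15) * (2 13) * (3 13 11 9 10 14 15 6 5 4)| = |(2 6 5 4 3 13)(9 10 14 15 11)| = 30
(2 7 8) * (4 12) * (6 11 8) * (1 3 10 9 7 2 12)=(1 3 10 9 7 6 11 8 12 4)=[0, 3, 2, 10, 1, 5, 11, 6, 12, 7, 9, 8, 4]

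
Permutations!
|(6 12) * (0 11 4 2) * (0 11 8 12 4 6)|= 12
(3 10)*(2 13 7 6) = [0, 1, 13, 10, 4, 5, 2, 6, 8, 9, 3, 11, 12, 7] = (2 13 7 6)(3 10)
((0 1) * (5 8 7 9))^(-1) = ((0 1)(5 8 7 9))^(-1) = (0 1)(5 9 7 8)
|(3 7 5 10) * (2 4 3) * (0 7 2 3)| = 7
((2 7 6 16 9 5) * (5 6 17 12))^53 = ((2 7 17 12 5)(6 16 9))^53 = (2 12 7 5 17)(6 9 16)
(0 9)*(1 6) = (0 9)(1 6) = [9, 6, 2, 3, 4, 5, 1, 7, 8, 0]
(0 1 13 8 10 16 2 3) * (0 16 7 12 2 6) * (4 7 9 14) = [1, 13, 3, 16, 7, 5, 0, 12, 10, 14, 9, 11, 2, 8, 4, 15, 6] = (0 1 13 8 10 9 14 4 7 12 2 3 16 6)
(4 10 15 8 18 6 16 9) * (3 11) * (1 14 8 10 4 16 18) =(1 14 8)(3 11)(6 18)(9 16)(10 15) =[0, 14, 2, 11, 4, 5, 18, 7, 1, 16, 15, 3, 12, 13, 8, 10, 9, 17, 6]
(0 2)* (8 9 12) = (0 2)(8 9 12) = [2, 1, 0, 3, 4, 5, 6, 7, 9, 12, 10, 11, 8]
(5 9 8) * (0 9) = (0 9 8 5) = [9, 1, 2, 3, 4, 0, 6, 7, 5, 8]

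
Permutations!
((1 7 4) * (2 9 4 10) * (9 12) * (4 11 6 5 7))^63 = (1 4)(2 10 7 5 6 11 9 12)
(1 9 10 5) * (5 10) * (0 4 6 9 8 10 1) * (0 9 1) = (0 4 6 1 8 10)(5 9) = [4, 8, 2, 3, 6, 9, 1, 7, 10, 5, 0]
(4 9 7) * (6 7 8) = (4 9 8 6 7) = [0, 1, 2, 3, 9, 5, 7, 4, 6, 8]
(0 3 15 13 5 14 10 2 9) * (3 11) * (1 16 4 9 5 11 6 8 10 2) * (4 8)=(0 6 4 9)(1 16 8 10)(2 5 14)(3 15 13 11)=[6, 16, 5, 15, 9, 14, 4, 7, 10, 0, 1, 3, 12, 11, 2, 13, 8]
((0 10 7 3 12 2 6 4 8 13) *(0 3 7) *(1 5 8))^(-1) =((0 10)(1 5 8 13 3 12 2 6 4))^(-1) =(0 10)(1 4 6 2 12 3 13 8 5)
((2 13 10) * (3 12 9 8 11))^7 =(2 13 10)(3 9 11 12 8)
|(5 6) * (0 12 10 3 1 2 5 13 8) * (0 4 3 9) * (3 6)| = 4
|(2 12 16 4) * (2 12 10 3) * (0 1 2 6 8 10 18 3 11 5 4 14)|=14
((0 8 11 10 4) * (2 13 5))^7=((0 8 11 10 4)(2 13 5))^7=(0 11 4 8 10)(2 13 5)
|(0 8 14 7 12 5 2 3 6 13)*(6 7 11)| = 30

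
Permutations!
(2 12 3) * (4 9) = (2 12 3)(4 9) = [0, 1, 12, 2, 9, 5, 6, 7, 8, 4, 10, 11, 3]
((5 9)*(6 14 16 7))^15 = (5 9)(6 7 16 14)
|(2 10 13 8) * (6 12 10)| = 6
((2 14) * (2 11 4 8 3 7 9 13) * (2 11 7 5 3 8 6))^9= (2 14 7 9 13 11 4 6)(3 5)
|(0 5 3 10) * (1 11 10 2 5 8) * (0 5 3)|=6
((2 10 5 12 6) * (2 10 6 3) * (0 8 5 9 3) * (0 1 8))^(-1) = ((1 8 5 12)(2 6 10 9 3))^(-1) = (1 12 5 8)(2 3 9 10 6)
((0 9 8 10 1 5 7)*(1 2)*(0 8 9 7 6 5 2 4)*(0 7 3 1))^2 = ((0 3 1 2)(4 7 8 10)(5 6))^2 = (0 1)(2 3)(4 8)(7 10)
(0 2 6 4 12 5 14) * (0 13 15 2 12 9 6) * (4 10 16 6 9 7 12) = (0 4 7 12 5 14 13 15 2)(6 10 16) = [4, 1, 0, 3, 7, 14, 10, 12, 8, 9, 16, 11, 5, 15, 13, 2, 6]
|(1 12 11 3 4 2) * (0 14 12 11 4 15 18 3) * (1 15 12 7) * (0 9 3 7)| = |(0 14)(1 11 9 3 12 4 2 15 18 7)| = 10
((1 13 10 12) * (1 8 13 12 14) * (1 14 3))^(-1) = (14)(1 3 10 13 8 12)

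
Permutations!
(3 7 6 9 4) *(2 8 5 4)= [0, 1, 8, 7, 3, 4, 9, 6, 5, 2]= (2 8 5 4 3 7 6 9)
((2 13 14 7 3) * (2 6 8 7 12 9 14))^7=(2 13)(3 7 8 6)(9 14 12)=((2 13)(3 6 8 7)(9 14 12))^7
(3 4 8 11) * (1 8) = (1 8 11 3 4) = [0, 8, 2, 4, 1, 5, 6, 7, 11, 9, 10, 3]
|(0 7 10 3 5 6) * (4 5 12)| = |(0 7 10 3 12 4 5 6)| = 8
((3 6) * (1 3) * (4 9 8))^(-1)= ((1 3 6)(4 9 8))^(-1)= (1 6 3)(4 8 9)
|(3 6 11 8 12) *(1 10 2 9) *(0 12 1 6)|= 21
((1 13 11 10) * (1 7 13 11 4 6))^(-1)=((1 11 10 7 13 4 6))^(-1)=(1 6 4 13 7 10 11)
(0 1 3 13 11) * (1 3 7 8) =(0 3 13 11)(1 7 8) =[3, 7, 2, 13, 4, 5, 6, 8, 1, 9, 10, 0, 12, 11]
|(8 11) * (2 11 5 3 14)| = 6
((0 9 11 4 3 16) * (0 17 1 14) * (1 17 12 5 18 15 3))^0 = (18)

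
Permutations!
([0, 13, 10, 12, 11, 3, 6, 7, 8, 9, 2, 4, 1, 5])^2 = (1 5 12 13 3)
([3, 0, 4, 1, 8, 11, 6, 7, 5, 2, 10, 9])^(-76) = [1, 3, 8, 0, 5, 9, 6, 7, 11, 4, 10, 2]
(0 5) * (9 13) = [5, 1, 2, 3, 4, 0, 6, 7, 8, 13, 10, 11, 12, 9] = (0 5)(9 13)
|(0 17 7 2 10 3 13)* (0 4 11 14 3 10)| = 20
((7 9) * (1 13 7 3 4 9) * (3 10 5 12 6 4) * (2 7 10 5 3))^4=((1 13 10 3 2 7)(4 9 5 12 6))^4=(1 2 10)(3 13 7)(4 6 12 5 9)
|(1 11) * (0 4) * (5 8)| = |(0 4)(1 11)(5 8)| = 2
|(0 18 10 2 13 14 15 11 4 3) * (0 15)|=12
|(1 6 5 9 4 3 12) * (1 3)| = |(1 6 5 9 4)(3 12)| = 10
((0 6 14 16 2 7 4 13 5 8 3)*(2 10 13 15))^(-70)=((0 6 14 16 10 13 5 8 3)(2 7 4 15))^(-70)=(0 14 10 5 3 6 16 13 8)(2 4)(7 15)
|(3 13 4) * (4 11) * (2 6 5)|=12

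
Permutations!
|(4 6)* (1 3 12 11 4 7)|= |(1 3 12 11 4 6 7)|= 7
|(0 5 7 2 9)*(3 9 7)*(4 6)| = |(0 5 3 9)(2 7)(4 6)| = 4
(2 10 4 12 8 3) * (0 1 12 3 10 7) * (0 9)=(0 1 12 8 10 4 3 2 7 9)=[1, 12, 7, 2, 3, 5, 6, 9, 10, 0, 4, 11, 8]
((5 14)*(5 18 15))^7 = ((5 14 18 15))^7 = (5 15 18 14)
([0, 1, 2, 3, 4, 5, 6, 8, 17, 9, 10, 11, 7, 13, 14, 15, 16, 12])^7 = (7 12 17 8)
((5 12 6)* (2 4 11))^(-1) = (2 11 4)(5 6 12)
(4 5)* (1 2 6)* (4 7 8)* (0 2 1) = (0 2 6)(4 5 7 8) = [2, 1, 6, 3, 5, 7, 0, 8, 4]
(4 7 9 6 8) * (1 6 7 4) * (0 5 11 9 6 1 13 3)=(0 5 11 9 7 6 8 13 3)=[5, 1, 2, 0, 4, 11, 8, 6, 13, 7, 10, 9, 12, 3]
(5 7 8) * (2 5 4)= (2 5 7 8 4)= [0, 1, 5, 3, 2, 7, 6, 8, 4]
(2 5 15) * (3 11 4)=(2 5 15)(3 11 4)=[0, 1, 5, 11, 3, 15, 6, 7, 8, 9, 10, 4, 12, 13, 14, 2]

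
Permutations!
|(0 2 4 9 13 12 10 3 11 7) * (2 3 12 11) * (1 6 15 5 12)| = |(0 3 2 4 9 13 11 7)(1 6 15 5 12 10)| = 24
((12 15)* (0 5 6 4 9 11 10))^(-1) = ((0 5 6 4 9 11 10)(12 15))^(-1) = (0 10 11 9 4 6 5)(12 15)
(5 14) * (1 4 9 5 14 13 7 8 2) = (14)(1 4 9 5 13 7 8 2) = [0, 4, 1, 3, 9, 13, 6, 8, 2, 5, 10, 11, 12, 7, 14]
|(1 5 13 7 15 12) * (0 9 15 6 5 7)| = 9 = |(0 9 15 12 1 7 6 5 13)|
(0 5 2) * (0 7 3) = (0 5 2 7 3) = [5, 1, 7, 0, 4, 2, 6, 3]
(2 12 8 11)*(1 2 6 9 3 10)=(1 2 12 8 11 6 9 3 10)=[0, 2, 12, 10, 4, 5, 9, 7, 11, 3, 1, 6, 8]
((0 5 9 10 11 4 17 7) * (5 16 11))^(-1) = (0 7 17 4 11 16)(5 10 9)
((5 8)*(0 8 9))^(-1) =((0 8 5 9))^(-1) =(0 9 5 8)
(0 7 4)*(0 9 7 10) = (0 10)(4 9 7) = [10, 1, 2, 3, 9, 5, 6, 4, 8, 7, 0]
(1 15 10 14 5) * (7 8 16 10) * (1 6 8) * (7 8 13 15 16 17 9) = (1 16 10 14 5 6 13 15 8 17 9 7) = [0, 16, 2, 3, 4, 6, 13, 1, 17, 7, 14, 11, 12, 15, 5, 8, 10, 9]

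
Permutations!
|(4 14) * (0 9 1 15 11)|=|(0 9 1 15 11)(4 14)|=10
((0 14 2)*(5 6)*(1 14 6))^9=((0 6 5 1 14 2))^9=(0 1)(2 5)(6 14)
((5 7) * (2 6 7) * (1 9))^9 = (1 9)(2 6 7 5)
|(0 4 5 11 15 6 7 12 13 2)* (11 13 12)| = 20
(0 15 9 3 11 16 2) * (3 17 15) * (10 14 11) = (0 3 10 14 11 16 2)(9 17 15) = [3, 1, 0, 10, 4, 5, 6, 7, 8, 17, 14, 16, 12, 13, 11, 9, 2, 15]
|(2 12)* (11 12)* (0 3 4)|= |(0 3 4)(2 11 12)|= 3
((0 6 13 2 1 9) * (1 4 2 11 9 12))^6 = (0 6 13 11 9) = ((0 6 13 11 9)(1 12)(2 4))^6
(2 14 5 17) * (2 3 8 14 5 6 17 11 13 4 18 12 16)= (2 5 11 13 4 18 12 16)(3 8 14 6 17)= [0, 1, 5, 8, 18, 11, 17, 7, 14, 9, 10, 13, 16, 4, 6, 15, 2, 3, 12]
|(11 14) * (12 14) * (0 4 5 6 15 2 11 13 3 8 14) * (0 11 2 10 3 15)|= |(0 4 5 6)(3 8 14 13 15 10)(11 12)|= 12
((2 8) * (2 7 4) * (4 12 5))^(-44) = ((2 8 7 12 5 4))^(-44) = (2 5 7)(4 12 8)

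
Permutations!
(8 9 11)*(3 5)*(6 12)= (3 5)(6 12)(8 9 11)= [0, 1, 2, 5, 4, 3, 12, 7, 9, 11, 10, 8, 6]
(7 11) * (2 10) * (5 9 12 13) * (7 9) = [0, 1, 10, 3, 4, 7, 6, 11, 8, 12, 2, 9, 13, 5] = (2 10)(5 7 11 9 12 13)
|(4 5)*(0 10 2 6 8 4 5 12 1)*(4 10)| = |(0 4 12 1)(2 6 8 10)| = 4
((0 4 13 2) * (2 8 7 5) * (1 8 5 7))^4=(0 2 5 13 4)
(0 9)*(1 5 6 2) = (0 9)(1 5 6 2) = [9, 5, 1, 3, 4, 6, 2, 7, 8, 0]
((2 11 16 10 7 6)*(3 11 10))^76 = (3 11 16)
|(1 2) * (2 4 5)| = 4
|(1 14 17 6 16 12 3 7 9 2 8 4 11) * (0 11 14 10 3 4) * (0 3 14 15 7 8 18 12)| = 56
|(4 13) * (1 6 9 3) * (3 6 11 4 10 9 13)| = 4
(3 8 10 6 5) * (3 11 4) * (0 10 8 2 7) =(0 10 6 5 11 4 3 2 7) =[10, 1, 7, 2, 3, 11, 5, 0, 8, 9, 6, 4]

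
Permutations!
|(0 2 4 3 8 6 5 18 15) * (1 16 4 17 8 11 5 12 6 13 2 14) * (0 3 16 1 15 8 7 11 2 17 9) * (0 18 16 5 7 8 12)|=|(0 14 15 3 2 9 18 12 6)(4 5 16)(7 11)(8 13 17)|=18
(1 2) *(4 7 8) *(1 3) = (1 2 3)(4 7 8) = [0, 2, 3, 1, 7, 5, 6, 8, 4]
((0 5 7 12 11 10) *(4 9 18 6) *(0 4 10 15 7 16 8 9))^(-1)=((0 5 16 8 9 18 6 10 4)(7 12 11 15))^(-1)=(0 4 10 6 18 9 8 16 5)(7 15 11 12)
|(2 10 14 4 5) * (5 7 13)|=7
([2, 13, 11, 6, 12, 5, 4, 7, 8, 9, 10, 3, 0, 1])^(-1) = (0 12 4 6 3 11 2)(1 13)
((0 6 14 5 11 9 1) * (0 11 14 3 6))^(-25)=(1 9 11)(3 6)(5 14)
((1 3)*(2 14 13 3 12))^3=((1 12 2 14 13 3))^3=(1 14)(2 3)(12 13)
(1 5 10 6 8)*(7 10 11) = [0, 5, 2, 3, 4, 11, 8, 10, 1, 9, 6, 7] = (1 5 11 7 10 6 8)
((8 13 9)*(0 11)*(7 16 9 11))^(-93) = (0 13 9 7 11 8 16)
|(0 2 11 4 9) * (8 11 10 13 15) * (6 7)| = |(0 2 10 13 15 8 11 4 9)(6 7)| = 18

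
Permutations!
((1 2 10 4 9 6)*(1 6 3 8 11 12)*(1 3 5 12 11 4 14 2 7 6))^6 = ((1 7 6)(2 10 14)(3 8 4 9 5 12))^6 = (14)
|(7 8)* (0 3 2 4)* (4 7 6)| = 7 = |(0 3 2 7 8 6 4)|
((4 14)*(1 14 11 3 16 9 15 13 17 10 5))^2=((1 14 4 11 3 16 9 15 13 17 10 5))^2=(1 4 3 9 13 10)(5 14 11 16 15 17)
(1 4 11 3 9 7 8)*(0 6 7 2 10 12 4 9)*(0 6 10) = (0 10 12 4 11 3 6 7 8 1 9 2) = [10, 9, 0, 6, 11, 5, 7, 8, 1, 2, 12, 3, 4]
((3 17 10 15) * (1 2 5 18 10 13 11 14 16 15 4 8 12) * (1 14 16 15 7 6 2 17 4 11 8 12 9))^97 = (1 13 9 17 8)(2 5 18 10 11 16 7 6)(3 12 15 4 14)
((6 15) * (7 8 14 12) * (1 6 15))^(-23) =((15)(1 6)(7 8 14 12))^(-23) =(15)(1 6)(7 8 14 12)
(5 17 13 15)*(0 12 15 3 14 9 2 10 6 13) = (0 12 15 5 17)(2 10 6 13 3 14 9) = [12, 1, 10, 14, 4, 17, 13, 7, 8, 2, 6, 11, 15, 3, 9, 5, 16, 0]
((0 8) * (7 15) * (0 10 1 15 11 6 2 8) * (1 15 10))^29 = ((1 10 15 7 11 6 2 8))^29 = (1 6 15 8 11 10 2 7)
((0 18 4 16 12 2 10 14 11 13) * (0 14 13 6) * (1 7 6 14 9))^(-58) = ((0 18 4 16 12 2 10 13 9 1 7 6)(11 14))^(-58) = (0 4 12 10 9 7)(1 6 18 16 2 13)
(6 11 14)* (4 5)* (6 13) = (4 5)(6 11 14 13) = [0, 1, 2, 3, 5, 4, 11, 7, 8, 9, 10, 14, 12, 6, 13]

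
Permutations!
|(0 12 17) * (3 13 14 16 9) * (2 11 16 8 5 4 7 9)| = 24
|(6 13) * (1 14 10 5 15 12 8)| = 14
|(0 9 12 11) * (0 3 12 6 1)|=|(0 9 6 1)(3 12 11)|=12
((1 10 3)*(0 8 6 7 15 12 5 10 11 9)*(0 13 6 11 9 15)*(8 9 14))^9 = ((0 9 13 6 7)(1 14 8 11 15 12 5 10 3))^9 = (15)(0 7 6 13 9)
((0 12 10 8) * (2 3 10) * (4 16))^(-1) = (0 8 10 3 2 12)(4 16)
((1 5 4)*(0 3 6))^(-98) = (0 3 6)(1 5 4)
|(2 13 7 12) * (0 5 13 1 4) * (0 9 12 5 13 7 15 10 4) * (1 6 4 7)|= |(0 13 15 10 7 5 1)(2 6 4 9 12)|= 35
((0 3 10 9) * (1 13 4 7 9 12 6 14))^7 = (0 13 12 9 1 10 7 14 3 4 6) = ((0 3 10 12 6 14 1 13 4 7 9))^7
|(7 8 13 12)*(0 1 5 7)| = |(0 1 5 7 8 13 12)| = 7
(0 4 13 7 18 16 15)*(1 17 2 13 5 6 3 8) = (0 4 5 6 3 8 1 17 2 13 7 18 16 15) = [4, 17, 13, 8, 5, 6, 3, 18, 1, 9, 10, 11, 12, 7, 14, 0, 15, 2, 16]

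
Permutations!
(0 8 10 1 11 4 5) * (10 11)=(0 8 11 4 5)(1 10)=[8, 10, 2, 3, 5, 0, 6, 7, 11, 9, 1, 4]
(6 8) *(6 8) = [0, 1, 2, 3, 4, 5, 6, 7, 8] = (8)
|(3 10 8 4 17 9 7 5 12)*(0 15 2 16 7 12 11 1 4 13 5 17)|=|(0 15 2 16 7 17 9 12 3 10 8 13 5 11 1 4)|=16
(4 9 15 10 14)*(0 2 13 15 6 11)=(0 2 13 15 10 14 4 9 6 11)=[2, 1, 13, 3, 9, 5, 11, 7, 8, 6, 14, 0, 12, 15, 4, 10]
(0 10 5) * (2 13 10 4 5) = (0 4 5)(2 13 10) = [4, 1, 13, 3, 5, 0, 6, 7, 8, 9, 2, 11, 12, 10]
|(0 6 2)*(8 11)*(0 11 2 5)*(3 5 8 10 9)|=9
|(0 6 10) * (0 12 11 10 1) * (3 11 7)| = 15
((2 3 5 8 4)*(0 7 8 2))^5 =(0 7 8 4)(2 5 3)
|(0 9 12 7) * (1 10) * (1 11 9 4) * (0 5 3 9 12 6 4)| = |(1 10 11 12 7 5 3 9 6 4)| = 10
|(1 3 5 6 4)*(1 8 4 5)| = |(1 3)(4 8)(5 6)| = 2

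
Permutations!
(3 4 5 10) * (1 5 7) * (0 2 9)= [2, 5, 9, 4, 7, 10, 6, 1, 8, 0, 3]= (0 2 9)(1 5 10 3 4 7)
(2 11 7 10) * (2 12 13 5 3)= (2 11 7 10 12 13 5 3)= [0, 1, 11, 2, 4, 3, 6, 10, 8, 9, 12, 7, 13, 5]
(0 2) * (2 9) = (0 9 2) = [9, 1, 0, 3, 4, 5, 6, 7, 8, 2]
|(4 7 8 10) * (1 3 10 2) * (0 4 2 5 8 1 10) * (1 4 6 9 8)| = |(0 6 9 8 5 1 3)(2 10)(4 7)| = 14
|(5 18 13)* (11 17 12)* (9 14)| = 6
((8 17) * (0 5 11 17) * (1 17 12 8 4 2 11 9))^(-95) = (0 4)(1 12)(2 5)(8 17)(9 11)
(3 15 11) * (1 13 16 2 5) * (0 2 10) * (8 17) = (0 2 5 1 13 16 10)(3 15 11)(8 17) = [2, 13, 5, 15, 4, 1, 6, 7, 17, 9, 0, 3, 12, 16, 14, 11, 10, 8]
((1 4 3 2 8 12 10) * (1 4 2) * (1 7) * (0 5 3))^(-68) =((0 5 3 7 1 2 8 12 10 4))^(-68) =(0 3 1 8 10)(2 12 4 5 7)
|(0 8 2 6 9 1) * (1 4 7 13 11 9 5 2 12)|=|(0 8 12 1)(2 6 5)(4 7 13 11 9)|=60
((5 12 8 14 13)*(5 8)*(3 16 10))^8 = ((3 16 10)(5 12)(8 14 13))^8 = (3 10 16)(8 13 14)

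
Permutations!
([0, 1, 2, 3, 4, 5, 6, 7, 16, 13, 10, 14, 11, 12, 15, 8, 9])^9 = [0, 1, 2, 3, 4, 5, 6, 7, 16, 13, 10, 14, 11, 12, 15, 8, 9]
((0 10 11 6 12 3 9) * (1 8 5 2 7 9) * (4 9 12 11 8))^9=((0 10 8 5 2 7 12 3 1 4 9)(6 11))^9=(0 4 3 7 5 10 9 1 12 2 8)(6 11)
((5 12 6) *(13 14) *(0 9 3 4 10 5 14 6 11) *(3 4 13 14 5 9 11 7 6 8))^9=((14)(0 11)(3 13 8)(4 10 9)(5 12 7 6))^9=(14)(0 11)(5 12 7 6)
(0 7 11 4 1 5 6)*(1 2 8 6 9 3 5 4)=(0 7 11 1 4 2 8 6)(3 5 9)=[7, 4, 8, 5, 2, 9, 0, 11, 6, 3, 10, 1]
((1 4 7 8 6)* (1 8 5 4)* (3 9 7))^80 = (9)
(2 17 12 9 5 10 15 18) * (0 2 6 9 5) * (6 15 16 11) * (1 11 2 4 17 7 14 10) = [4, 11, 7, 3, 17, 1, 9, 14, 8, 0, 16, 6, 5, 13, 10, 18, 2, 12, 15] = (0 4 17 12 5 1 11 6 9)(2 7 14 10 16)(15 18)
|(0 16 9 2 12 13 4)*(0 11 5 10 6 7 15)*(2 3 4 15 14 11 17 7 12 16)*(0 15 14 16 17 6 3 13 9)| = 10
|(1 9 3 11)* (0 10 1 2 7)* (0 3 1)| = 4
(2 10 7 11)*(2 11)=(11)(2 10 7)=[0, 1, 10, 3, 4, 5, 6, 2, 8, 9, 7, 11]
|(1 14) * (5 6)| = 2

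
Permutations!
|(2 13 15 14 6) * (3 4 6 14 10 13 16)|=|(2 16 3 4 6)(10 13 15)|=15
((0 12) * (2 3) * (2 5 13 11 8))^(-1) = ((0 12)(2 3 5 13 11 8))^(-1) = (0 12)(2 8 11 13 5 3)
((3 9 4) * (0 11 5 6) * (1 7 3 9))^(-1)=(0 6 5 11)(1 3 7)(4 9)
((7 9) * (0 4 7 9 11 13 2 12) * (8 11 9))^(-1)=((0 4 7 9 8 11 13 2 12))^(-1)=(0 12 2 13 11 8 9 7 4)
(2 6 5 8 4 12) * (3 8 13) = (2 6 5 13 3 8 4 12) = [0, 1, 6, 8, 12, 13, 5, 7, 4, 9, 10, 11, 2, 3]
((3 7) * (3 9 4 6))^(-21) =((3 7 9 4 6))^(-21) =(3 6 4 9 7)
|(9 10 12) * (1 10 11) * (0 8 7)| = 15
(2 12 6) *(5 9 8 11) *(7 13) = (2 12 6)(5 9 8 11)(7 13) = [0, 1, 12, 3, 4, 9, 2, 13, 11, 8, 10, 5, 6, 7]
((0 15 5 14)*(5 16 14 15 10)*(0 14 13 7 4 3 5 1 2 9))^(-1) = ((0 10 1 2 9)(3 5 15 16 13 7 4))^(-1) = (0 9 2 1 10)(3 4 7 13 16 15 5)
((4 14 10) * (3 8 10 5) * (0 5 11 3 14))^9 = (0 5 14 11 3 8 10 4)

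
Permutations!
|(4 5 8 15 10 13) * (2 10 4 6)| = |(2 10 13 6)(4 5 8 15)| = 4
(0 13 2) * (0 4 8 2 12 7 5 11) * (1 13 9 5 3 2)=[9, 13, 4, 2, 8, 11, 6, 3, 1, 5, 10, 0, 7, 12]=(0 9 5 11)(1 13 12 7 3 2 4 8)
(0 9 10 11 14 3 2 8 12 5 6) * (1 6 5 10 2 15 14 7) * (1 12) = (0 9 2 8 1 6)(3 15 14)(7 12 10 11) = [9, 6, 8, 15, 4, 5, 0, 12, 1, 2, 11, 7, 10, 13, 3, 14]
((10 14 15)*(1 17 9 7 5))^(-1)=((1 17 9 7 5)(10 14 15))^(-1)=(1 5 7 9 17)(10 15 14)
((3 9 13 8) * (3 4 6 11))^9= (3 13 4 11 9 8 6)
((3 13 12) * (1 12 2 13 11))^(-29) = (1 11 3 12)(2 13)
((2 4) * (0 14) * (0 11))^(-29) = ((0 14 11)(2 4))^(-29) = (0 14 11)(2 4)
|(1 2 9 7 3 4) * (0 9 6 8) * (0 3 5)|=12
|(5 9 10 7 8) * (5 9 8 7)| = |(5 8 9 10)| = 4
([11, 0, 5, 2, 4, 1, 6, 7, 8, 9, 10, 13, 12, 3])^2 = [13, 11, 1, 5, 4, 0, 6, 7, 8, 9, 10, 3, 12, 2]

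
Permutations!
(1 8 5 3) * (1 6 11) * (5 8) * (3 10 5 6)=(1 6 11)(5 10)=[0, 6, 2, 3, 4, 10, 11, 7, 8, 9, 5, 1]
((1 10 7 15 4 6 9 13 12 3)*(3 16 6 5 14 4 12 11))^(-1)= (1 3 11 13 9 6 16 12 15 7 10)(4 14 5)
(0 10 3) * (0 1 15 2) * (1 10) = (0 1 15 2)(3 10) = [1, 15, 0, 10, 4, 5, 6, 7, 8, 9, 3, 11, 12, 13, 14, 2]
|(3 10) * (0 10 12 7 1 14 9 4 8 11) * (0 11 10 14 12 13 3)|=|(0 14 9 4 8 10)(1 12 7)(3 13)|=6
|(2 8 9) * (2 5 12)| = |(2 8 9 5 12)| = 5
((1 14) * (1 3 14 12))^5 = ((1 12)(3 14))^5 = (1 12)(3 14)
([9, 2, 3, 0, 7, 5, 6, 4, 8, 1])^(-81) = (0 3 2 1 9)(4 7)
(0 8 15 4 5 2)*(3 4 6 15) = (0 8 3 4 5 2)(6 15) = [8, 1, 0, 4, 5, 2, 15, 7, 3, 9, 10, 11, 12, 13, 14, 6]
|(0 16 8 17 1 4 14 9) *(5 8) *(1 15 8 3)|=24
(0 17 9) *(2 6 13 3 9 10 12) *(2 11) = (0 17 10 12 11 2 6 13 3 9) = [17, 1, 6, 9, 4, 5, 13, 7, 8, 0, 12, 2, 11, 3, 14, 15, 16, 10]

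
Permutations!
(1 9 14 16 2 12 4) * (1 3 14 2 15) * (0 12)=[12, 9, 0, 14, 3, 5, 6, 7, 8, 2, 10, 11, 4, 13, 16, 1, 15]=(0 12 4 3 14 16 15 1 9 2)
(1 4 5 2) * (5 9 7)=(1 4 9 7 5 2)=[0, 4, 1, 3, 9, 2, 6, 5, 8, 7]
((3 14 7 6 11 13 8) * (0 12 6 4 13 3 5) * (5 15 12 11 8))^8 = (15)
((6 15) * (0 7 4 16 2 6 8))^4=((0 7 4 16 2 6 15 8))^4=(0 2)(4 15)(6 7)(8 16)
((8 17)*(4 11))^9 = ((4 11)(8 17))^9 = (4 11)(8 17)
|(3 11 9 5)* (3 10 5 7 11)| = 6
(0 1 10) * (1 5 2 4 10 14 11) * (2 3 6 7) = (0 5 3 6 7 2 4 10)(1 14 11) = [5, 14, 4, 6, 10, 3, 7, 2, 8, 9, 0, 1, 12, 13, 11]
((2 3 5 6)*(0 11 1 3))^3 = (0 3 2 1 6 11 5)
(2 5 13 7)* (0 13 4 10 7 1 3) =[13, 3, 5, 0, 10, 4, 6, 2, 8, 9, 7, 11, 12, 1] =(0 13 1 3)(2 5 4 10 7)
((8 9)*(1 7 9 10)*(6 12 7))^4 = (1 9 6 8 12 10 7)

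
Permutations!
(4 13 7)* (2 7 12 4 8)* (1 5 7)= (1 5 7 8 2)(4 13 12)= [0, 5, 1, 3, 13, 7, 6, 8, 2, 9, 10, 11, 4, 12]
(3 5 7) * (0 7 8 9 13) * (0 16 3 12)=(0 7 12)(3 5 8 9 13 16)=[7, 1, 2, 5, 4, 8, 6, 12, 9, 13, 10, 11, 0, 16, 14, 15, 3]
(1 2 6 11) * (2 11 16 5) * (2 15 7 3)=(1 11)(2 6 16 5 15 7 3)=[0, 11, 6, 2, 4, 15, 16, 3, 8, 9, 10, 1, 12, 13, 14, 7, 5]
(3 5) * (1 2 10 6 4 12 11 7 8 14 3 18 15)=(1 2 10 6 4 12 11 7 8 14 3 5 18 15)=[0, 2, 10, 5, 12, 18, 4, 8, 14, 9, 6, 7, 11, 13, 3, 1, 16, 17, 15]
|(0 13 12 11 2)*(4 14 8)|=|(0 13 12 11 2)(4 14 8)|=15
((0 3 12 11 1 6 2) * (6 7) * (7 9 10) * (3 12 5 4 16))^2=((0 12 11 1 9 10 7 6 2)(3 5 4 16))^2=(0 11 9 7 2 12 1 10 6)(3 4)(5 16)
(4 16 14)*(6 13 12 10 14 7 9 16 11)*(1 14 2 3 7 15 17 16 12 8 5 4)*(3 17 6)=(1 14)(2 17 16 15 6 13 8 5 4 11 3 7 9 12 10)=[0, 14, 17, 7, 11, 4, 13, 9, 5, 12, 2, 3, 10, 8, 1, 6, 15, 16]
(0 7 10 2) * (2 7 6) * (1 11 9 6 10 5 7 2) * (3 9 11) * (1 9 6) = (11)(0 10 2)(1 3 6 9)(5 7) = [10, 3, 0, 6, 4, 7, 9, 5, 8, 1, 2, 11]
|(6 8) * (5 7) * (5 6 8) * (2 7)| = |(8)(2 7 6 5)| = 4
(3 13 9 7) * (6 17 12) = (3 13 9 7)(6 17 12) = [0, 1, 2, 13, 4, 5, 17, 3, 8, 7, 10, 11, 6, 9, 14, 15, 16, 12]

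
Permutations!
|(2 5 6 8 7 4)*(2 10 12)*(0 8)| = 9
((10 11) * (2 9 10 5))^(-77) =((2 9 10 11 5))^(-77) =(2 11 9 5 10)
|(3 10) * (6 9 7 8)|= 4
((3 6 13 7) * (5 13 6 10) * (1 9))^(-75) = (13)(1 9)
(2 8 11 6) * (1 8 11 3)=(1 8 3)(2 11 6)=[0, 8, 11, 1, 4, 5, 2, 7, 3, 9, 10, 6]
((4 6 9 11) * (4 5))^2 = (4 9 5 6 11)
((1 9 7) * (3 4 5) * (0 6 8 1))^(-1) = (0 7 9 1 8 6)(3 5 4)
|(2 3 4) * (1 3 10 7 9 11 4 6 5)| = 12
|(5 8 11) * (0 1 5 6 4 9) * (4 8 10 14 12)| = 24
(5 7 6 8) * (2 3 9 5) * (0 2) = [2, 1, 3, 9, 4, 7, 8, 6, 0, 5] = (0 2 3 9 5 7 6 8)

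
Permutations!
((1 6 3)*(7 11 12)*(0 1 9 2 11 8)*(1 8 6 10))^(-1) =((0 8)(1 10)(2 11 12 7 6 3 9))^(-1) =(0 8)(1 10)(2 9 3 6 7 12 11)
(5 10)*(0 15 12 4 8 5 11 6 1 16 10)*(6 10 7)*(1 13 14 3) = (0 15 12 4 8 5)(1 16 7 6 13 14 3)(10 11) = [15, 16, 2, 1, 8, 0, 13, 6, 5, 9, 11, 10, 4, 14, 3, 12, 7]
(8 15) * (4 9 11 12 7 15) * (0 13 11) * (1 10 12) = (0 13 11 1 10 12 7 15 8 4 9) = [13, 10, 2, 3, 9, 5, 6, 15, 4, 0, 12, 1, 7, 11, 14, 8]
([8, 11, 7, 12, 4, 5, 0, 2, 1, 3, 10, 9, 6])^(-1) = (0 6 12 3 9 11 1 8)(2 7)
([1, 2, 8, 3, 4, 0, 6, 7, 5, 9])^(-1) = [5, 0, 1, 3, 4, 8, 6, 7, 2, 9]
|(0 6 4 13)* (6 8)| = 5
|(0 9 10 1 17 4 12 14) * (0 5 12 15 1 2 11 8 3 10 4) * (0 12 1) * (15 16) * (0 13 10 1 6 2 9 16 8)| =|(0 16 15 13 10 9 4 8 3 1 17 12 14 5 6 2 11)| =17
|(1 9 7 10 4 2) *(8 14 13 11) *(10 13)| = 10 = |(1 9 7 13 11 8 14 10 4 2)|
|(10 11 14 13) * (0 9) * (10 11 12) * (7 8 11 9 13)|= 12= |(0 13 9)(7 8 11 14)(10 12)|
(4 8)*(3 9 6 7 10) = (3 9 6 7 10)(4 8) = [0, 1, 2, 9, 8, 5, 7, 10, 4, 6, 3]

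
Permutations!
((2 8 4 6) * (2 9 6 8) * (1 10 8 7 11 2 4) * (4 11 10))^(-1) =((1 4 7 10 8)(2 11)(6 9))^(-1) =(1 8 10 7 4)(2 11)(6 9)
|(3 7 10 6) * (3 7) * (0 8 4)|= 3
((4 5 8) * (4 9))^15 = (4 9 8 5)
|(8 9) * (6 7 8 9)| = 3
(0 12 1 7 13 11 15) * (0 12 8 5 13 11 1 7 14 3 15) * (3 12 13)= [8, 14, 2, 15, 4, 3, 6, 11, 5, 9, 10, 0, 7, 1, 12, 13]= (0 8 5 3 15 13 1 14 12 7 11)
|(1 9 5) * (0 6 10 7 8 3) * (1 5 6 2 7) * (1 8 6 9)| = |(0 2 7 6 10 8 3)| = 7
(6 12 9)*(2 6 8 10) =(2 6 12 9 8 10) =[0, 1, 6, 3, 4, 5, 12, 7, 10, 8, 2, 11, 9]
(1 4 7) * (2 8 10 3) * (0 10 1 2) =(0 10 3)(1 4 7 2 8) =[10, 4, 8, 0, 7, 5, 6, 2, 1, 9, 3]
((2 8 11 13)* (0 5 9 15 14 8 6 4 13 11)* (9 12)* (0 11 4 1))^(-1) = (0 1 6 2 13 4 11 8 14 15 9 12 5)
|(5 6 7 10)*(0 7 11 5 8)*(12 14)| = |(0 7 10 8)(5 6 11)(12 14)| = 12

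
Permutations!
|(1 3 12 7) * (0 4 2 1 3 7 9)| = 8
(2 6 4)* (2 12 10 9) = (2 6 4 12 10 9) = [0, 1, 6, 3, 12, 5, 4, 7, 8, 2, 9, 11, 10]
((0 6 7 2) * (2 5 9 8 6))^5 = (9)(0 2)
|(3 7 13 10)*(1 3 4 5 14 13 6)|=20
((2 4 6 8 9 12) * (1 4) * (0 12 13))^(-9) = ((0 12 2 1 4 6 8 9 13))^(-9) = (13)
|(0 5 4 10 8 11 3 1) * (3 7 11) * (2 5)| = |(0 2 5 4 10 8 3 1)(7 11)| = 8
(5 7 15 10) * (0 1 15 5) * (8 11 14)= (0 1 15 10)(5 7)(8 11 14)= [1, 15, 2, 3, 4, 7, 6, 5, 11, 9, 0, 14, 12, 13, 8, 10]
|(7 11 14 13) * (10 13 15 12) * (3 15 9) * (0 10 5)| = |(0 10 13 7 11 14 9 3 15 12 5)| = 11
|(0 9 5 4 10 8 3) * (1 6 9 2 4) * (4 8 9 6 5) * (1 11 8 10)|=|(0 2 10 9 4 1 5 11 8 3)|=10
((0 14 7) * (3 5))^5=((0 14 7)(3 5))^5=(0 7 14)(3 5)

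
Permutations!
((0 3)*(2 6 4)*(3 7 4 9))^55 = (0 3 9 6 2 4 7)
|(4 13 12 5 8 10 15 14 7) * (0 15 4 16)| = |(0 15 14 7 16)(4 13 12 5 8 10)| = 30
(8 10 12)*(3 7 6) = (3 7 6)(8 10 12) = [0, 1, 2, 7, 4, 5, 3, 6, 10, 9, 12, 11, 8]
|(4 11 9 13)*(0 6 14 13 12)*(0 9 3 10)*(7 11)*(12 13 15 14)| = 10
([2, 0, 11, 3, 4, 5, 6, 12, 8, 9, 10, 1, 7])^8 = (12)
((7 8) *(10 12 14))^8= (10 14 12)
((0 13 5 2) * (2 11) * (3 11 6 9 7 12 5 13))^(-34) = (13)(0 11)(2 3)(5 6 9 7 12) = ((13)(0 3 11 2)(5 6 9 7 12))^(-34)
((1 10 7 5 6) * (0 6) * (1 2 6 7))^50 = (10)(0 5 7)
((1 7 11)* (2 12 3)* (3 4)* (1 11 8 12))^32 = (1 4 7 3 8 2 12)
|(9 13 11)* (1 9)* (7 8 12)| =|(1 9 13 11)(7 8 12)| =12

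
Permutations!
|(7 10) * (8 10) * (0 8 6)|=5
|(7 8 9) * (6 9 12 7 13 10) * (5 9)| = |(5 9 13 10 6)(7 8 12)| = 15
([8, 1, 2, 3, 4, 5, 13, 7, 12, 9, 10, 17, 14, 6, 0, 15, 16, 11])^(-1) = [14, 1, 2, 3, 4, 5, 13, 7, 0, 9, 10, 17, 8, 6, 12, 15, 16, 11]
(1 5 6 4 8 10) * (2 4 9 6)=(1 5 2 4 8 10)(6 9)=[0, 5, 4, 3, 8, 2, 9, 7, 10, 6, 1]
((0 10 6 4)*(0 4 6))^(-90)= ((0 10))^(-90)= (10)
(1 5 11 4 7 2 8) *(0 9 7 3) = [9, 5, 8, 0, 3, 11, 6, 2, 1, 7, 10, 4] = (0 9 7 2 8 1 5 11 4 3)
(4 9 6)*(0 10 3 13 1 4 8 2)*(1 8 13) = (0 10 3 1 4 9 6 13 8 2) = [10, 4, 0, 1, 9, 5, 13, 7, 2, 6, 3, 11, 12, 8]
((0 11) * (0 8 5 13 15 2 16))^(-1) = (0 16 2 15 13 5 8 11)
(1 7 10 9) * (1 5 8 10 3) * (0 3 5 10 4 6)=(0 3 1 7 5 8 4 6)(9 10)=[3, 7, 2, 1, 6, 8, 0, 5, 4, 10, 9]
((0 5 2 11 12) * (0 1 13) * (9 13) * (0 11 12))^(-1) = (0 11 13 9 1 12 2 5)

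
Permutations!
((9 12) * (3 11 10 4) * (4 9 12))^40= (12)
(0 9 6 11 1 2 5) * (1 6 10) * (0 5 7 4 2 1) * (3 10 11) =[9, 1, 7, 10, 2, 5, 3, 4, 8, 11, 0, 6] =(0 9 11 6 3 10)(2 7 4)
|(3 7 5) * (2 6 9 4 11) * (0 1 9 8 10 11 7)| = |(0 1 9 4 7 5 3)(2 6 8 10 11)| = 35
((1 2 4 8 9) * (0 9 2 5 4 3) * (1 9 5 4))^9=((9)(0 5 1 4 8 2 3))^9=(9)(0 1 8 3 5 4 2)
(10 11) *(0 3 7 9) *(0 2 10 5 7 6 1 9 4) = (0 3 6 1 9 2 10 11 5 7 4) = [3, 9, 10, 6, 0, 7, 1, 4, 8, 2, 11, 5]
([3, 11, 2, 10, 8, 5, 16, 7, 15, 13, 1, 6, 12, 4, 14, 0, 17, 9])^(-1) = [15, 10, 2, 0, 13, 5, 11, 7, 4, 17, 3, 1, 12, 9, 14, 8, 6, 16]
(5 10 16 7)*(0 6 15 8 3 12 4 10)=(0 6 15 8 3 12 4 10 16 7 5)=[6, 1, 2, 12, 10, 0, 15, 5, 3, 9, 16, 11, 4, 13, 14, 8, 7]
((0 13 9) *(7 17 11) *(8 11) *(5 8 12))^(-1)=(0 9 13)(5 12 17 7 11 8)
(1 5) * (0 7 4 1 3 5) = (0 7 4 1)(3 5) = [7, 0, 2, 5, 1, 3, 6, 4]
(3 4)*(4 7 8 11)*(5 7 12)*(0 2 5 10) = (0 2 5 7 8 11 4 3 12 10) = [2, 1, 5, 12, 3, 7, 6, 8, 11, 9, 0, 4, 10]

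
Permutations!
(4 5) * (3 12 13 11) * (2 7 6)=(2 7 6)(3 12 13 11)(4 5)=[0, 1, 7, 12, 5, 4, 2, 6, 8, 9, 10, 3, 13, 11]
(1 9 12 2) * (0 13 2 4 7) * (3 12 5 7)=(0 13 2 1 9 5 7)(3 12 4)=[13, 9, 1, 12, 3, 7, 6, 0, 8, 5, 10, 11, 4, 2]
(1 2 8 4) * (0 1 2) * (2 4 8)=(8)(0 1)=[1, 0, 2, 3, 4, 5, 6, 7, 8]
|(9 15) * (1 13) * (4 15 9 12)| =6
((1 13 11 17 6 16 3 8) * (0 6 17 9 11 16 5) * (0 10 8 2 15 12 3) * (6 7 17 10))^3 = ((0 7 17 10 8 1 13 16)(2 15 12 3)(5 6)(9 11))^3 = (0 10 13 7 8 16 17 1)(2 3 12 15)(5 6)(9 11)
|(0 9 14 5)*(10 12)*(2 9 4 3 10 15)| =10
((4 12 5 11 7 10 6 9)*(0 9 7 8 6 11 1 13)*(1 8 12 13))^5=(0 9 4 13)(5 11 7 8 12 10 6)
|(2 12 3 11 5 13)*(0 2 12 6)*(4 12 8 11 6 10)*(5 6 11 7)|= 8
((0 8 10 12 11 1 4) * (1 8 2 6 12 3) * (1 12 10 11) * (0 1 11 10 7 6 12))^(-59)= (0 8 2 10 12 3 11)(1 4)(6 7)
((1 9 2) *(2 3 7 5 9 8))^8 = (9)(1 2 8)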